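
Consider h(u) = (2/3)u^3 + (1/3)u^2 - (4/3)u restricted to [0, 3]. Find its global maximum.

The derivative is 2u^2 + (2/3)u - 4/3, whose only zero in [0, 3] is u = 2/3.
Candidates: h(0) = 0,  h(2/3) = -44/81,  h(3) = 17.
Hence the absolute maximum is 17 at u = 3.

17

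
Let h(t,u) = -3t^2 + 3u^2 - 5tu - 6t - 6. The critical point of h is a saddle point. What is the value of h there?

-258/61

∂h/∂t = -6t - 5u - 6 = 0 and ∂h/∂u = -5t + 6u = 0, so (t, u) = (-36/61, -30/61).
The Hessian has h_{tt} = -6, h_{uu} = 6, h_{tu} = -5, giving D = -61 < 0, so the point is a saddle point.
h(-36/61, -30/61) = -258/61.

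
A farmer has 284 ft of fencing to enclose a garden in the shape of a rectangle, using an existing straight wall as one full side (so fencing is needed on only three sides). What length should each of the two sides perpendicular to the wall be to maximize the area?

71

Let the sides perpendicular to the wall have length x and the parallel side y, so 2x + y = 284 and the area is A = xy = x(284 − 2x).
A'(x) = 284 − 4x = 0 gives x = 71, and A''(x) = −4 < 0 confirms a maximum.
Then y = 284 − 2·71 = 142 and A = 10082.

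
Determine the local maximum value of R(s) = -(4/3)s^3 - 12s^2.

R'(s) = -4s^2 - 24s = 0 at s = -6, 0.
Since R''(s) = -8s - 24, we get R''(-6) = 24 > 0 ⇒ local minimum; R''(0) = -24 < 0 ⇒ local maximum.
The local maximum is R(0) = 0.

0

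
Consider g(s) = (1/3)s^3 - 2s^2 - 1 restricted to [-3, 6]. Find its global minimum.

-28

The derivative is s^2 - 4s, which vanishes at s = 0 and s = 4.
Compare values at every candidate in [-3, 6]: g(-3) = -28,  g(0) = -1,  g(4) = -35/3,  g(6) = -1.
Hence the absolute minimum is -28 at s = -3.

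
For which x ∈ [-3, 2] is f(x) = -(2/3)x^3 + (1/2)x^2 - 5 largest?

-3

f'(x) = -2x^2 + x, which vanishes at x = 0 and x = 1/2.
Evaluating at the critical points and endpoints: f(-3) = 35/2; f(0) = -5; f(1/2) = -119/24; f(2) = -25/3.
The maximum over the interval is 35/2, attained at x = -3.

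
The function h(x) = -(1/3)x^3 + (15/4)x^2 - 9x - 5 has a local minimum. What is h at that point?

h'(x) = -x^2 + (15/2)x - 9 = 0 at x = 3/2, 6.
Second-derivative test with h''(x) = -2x + 15/2: h''(3/2) = 9/2 > 0 ⇒ local minimum; h''(6) = -9/2 < 0 ⇒ local maximum.
So the local minimum value is h(3/2) = -179/16.

-179/16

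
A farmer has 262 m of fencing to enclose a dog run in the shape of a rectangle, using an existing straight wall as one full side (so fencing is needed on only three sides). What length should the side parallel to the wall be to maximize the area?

131

Let the sides perpendicular to the wall have length x and the parallel side y, so 2x + y = 262 and the area is A = xy = x(262 − 2x).
A'(x) = 262 − 4x = 0 gives x = 131/2, and A''(x) = −4 < 0 confirms a maximum.
Then y = 262 − 2·131/2 = 131 and A = 17161/2.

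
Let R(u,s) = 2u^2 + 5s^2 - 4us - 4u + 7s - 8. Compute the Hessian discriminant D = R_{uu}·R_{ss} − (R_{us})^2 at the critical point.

24

∂R/∂u = 4u - 4s - 4 = 0 and ∂R/∂s = -4u + 10s + 7 = 0, so (u, s) = (1/2, -1/2).
The Hessian has R_{uu} = 4, R_{ss} = 10, R_{us} = -4, giving D = 24 > 0 with R_{uu} > 0, so the point is a local minimum.
D = (4)·(10) − (-4)^2 = 24.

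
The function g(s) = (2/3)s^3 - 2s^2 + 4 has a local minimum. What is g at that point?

4/3

Critical points: g'(s) = 2s^2 - 4s vanishes at s = 0, 2.
g''(s) = 4s - 4. g''(0) = -4 < 0 ⇒ local maximum; g''(2) = 4 > 0 ⇒ local minimum.
So the local minimum value is g(2) = 4/3.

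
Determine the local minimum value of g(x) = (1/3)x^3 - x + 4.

g'(x) = x^2 - 1. Setting g'(x) = 0 gives x ∈ {-1, 1}.
Second-derivative test with g''(x) = 2x: g''(-1) = -2 < 0 ⇒ local maximum; g''(1) = 2 > 0 ⇒ local minimum.
So the local minimum value is g(1) = 10/3.

10/3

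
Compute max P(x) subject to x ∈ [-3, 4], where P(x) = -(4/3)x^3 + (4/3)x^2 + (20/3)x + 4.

P'(x) = -4x^2 + (8/3)x + 20/3, which vanishes at x = -1 and x = 5/3.
Candidates: P(-3) = 32; P(-1) = 0; P(5/3) = 1024/81; P(4) = -100/3.
Hence the absolute maximum is 32 at x = -3.

32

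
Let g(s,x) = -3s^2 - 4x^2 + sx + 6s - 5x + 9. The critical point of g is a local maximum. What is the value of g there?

∂g/∂s = -6s + x + 6 = 0 and ∂g/∂x = s - 8x - 5 = 0, so (s, x) = (43/47, -24/47).
The Hessian has g_{ss} = -6, g_{xx} = -8, g_{sx} = 1, giving D = 47 > 0 with g_{ss} < 0, so the point is a local maximum.
g(43/47, -24/47) = 612/47.

612/47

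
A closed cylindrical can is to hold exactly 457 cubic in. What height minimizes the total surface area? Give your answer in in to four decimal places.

With radius r and height h, πr²h = 457 so h = 457/(πr²), and S(r) = 2πr² + 2πrh = 2πr² + 2·457/r.
S'(r) = 4πr − 2·457/r² = 0 ⇒ r³ = 457/(2π), so r ≈ 4.1743 and h = 2r ≈ 8.3485.
S''(r) = 4π + 4·457/r³ > 0, so this is the minimum; S ≈ 328.4420.

8.3485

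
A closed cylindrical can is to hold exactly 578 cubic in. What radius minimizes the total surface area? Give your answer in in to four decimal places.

With radius r and height h, πr²h = 578 so h = 578/(πr²), and S(r) = 2πr² + 2πrh = 2πr² + 2·578/r.
S'(r) = 4πr − 2·578/r² = 0 ⇒ r³ = 578/(2π), so r ≈ 4.5142 and h = 2r ≈ 9.0284.
S''(r) = 4π + 4·578/r³ > 0, so this is the minimum; S ≈ 384.1196.

4.5142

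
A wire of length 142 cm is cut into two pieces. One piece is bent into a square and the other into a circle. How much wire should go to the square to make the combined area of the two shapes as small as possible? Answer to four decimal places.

79.5341

Let x be the length used for the square. Square side x/4; circle radius (142−x)/(2π).
A(x) = (x/4)² + π·((142−x)/(2π))² = x²/16 + (142−x)²/(4π) for 0 ≤ x ≤ 142. A'(x) = x/8 − (142−x)/(2π) = 0 gives x = 4·142/(π+4) ≈ 79.5341.
A'' = 1/8 + 1/(2π) > 0, so this gives the minimum combined area; x ≈ 79.5341 cm to the square.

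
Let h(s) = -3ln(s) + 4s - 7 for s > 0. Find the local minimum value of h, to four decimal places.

h'(s) = -3/s + 4 = 0 gives s = 3/4.
h''(s) = 3/s², which is positive for s > 0, so this is a local minimum.
h(3/4) = -3·ln(3/4) + 3 - 7 ≈ -3.1370.

-3.1370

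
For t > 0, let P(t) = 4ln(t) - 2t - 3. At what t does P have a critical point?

2

P'(t) = 4/t − 2 = 0 gives t = 2.
P''(t) = -4/t², which is negative for t > 0, so this is a local maximum.
P(2) = 4·ln(2) - 4 - 3 ≈ -4.2274.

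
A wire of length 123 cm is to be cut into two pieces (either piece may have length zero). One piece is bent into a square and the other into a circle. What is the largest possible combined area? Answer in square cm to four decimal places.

Let x be the length used for the square. Square side x/4; circle radius (123−x)/(2π).
A(x) = (x/4)² + π·((123−x)/(2π))² = x²/16 + (123−x)²/(4π) for 0 ≤ x ≤ 123. A'(x) = x/8 − (123−x)/(2π) = 0 gives x = 4·123/(π+4) ≈ 68.8922.
A'' > 0, so the interior critical point is a minimum; the maximum is at an endpoint. A(0) = 1203.9276 and A(123) = 945.5625, so the largest area is 1203.9276.

1203.9276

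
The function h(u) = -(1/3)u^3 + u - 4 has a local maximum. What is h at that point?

h'(u) = -u^2 + 1 = 0 at u = -1, 1.
Second-derivative test with h''(u) = -2u: h''(-1) = 2 > 0 ⇒ local minimum; h''(1) = -2 < 0 ⇒ local maximum.
So the local maximum value is h(1) = -10/3.

-10/3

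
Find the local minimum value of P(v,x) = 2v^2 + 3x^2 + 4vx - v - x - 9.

∂P/∂v = 4v + 4x - 1 = 0 and ∂P/∂x = 4v + 6x - 1 = 0, so (v, x) = (1/4, 0).
The Hessian has P_{vv} = 4, P_{xx} = 6, P_{vx} = 4, giving D = 8 > 0 with P_{vv} > 0, so the point is a local minimum.
P(1/4, 0) = -73/8.

-73/8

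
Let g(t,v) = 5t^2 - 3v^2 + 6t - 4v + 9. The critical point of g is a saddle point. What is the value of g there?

128/15

∂g/∂t = 10t + 6 = 0 and ∂g/∂v = -6v - 4 = 0, so (t, v) = (-3/5, -2/3).
The Hessian has g_{tt} = 10, g_{vv} = -6, g_{tv} = 0, giving D = -60 < 0, so the point is a saddle point.
g(-3/5, -2/3) = 128/15.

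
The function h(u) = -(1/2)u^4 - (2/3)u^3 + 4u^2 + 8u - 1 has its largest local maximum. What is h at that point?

53/3

h'(u) = -2u^3 - 2u^2 + 8u + 8. Setting h'(u) = 0 gives u ∈ {-2, -1, 2}.
Second-derivative test with h''(u) = -6u^2 - 4u + 8: h''(-2) = -8 < 0 ⇒ local maximum; h''(-1) = 6 > 0 ⇒ local minimum; h''(2) = -24 < 0 ⇒ local maximum.
So the largest local maximum value is h(2) = 53/3.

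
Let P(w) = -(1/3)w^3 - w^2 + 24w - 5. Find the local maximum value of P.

Critical points: P'(w) = -w^2 - 2w + 24 vanishes at w = -6, 4.
P''(w) = -2w - 2. P''(-6) = 10 > 0 ⇒ local minimum; P''(4) = -10 < 0 ⇒ local maximum.
Thus P has its local maximum at w = 4, with value 161/3.

161/3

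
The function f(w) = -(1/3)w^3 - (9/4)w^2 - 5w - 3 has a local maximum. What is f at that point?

2/3

Critical points: f'(w) = -w^2 - (9/2)w - 5 vanishes at w = -5/2, -2.
f''(w) = -2w - 9/2. f''(-5/2) = 1/2 > 0 ⇒ local minimum; f''(-2) = -1/2 < 0 ⇒ local maximum.
The local maximum is f(-2) = 2/3.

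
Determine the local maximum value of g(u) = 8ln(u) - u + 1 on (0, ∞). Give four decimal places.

g'(u) = 8/u − 1 = 0 gives u = 8.
g''(u) = -8/u², which is negative for u > 0, so this is a local maximum.
g(8) = 8·ln(8) - 8 + 1 ≈ 9.6355.

9.6355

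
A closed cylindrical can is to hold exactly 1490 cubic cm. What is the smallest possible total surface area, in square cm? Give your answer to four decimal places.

With radius r and height h, πr²h = 1490 so h = 1490/(πr²), and S(r) = 2πr² + 2πrh = 2πr² + 2·1490/r.
S'(r) = 4πr − 2·1490/r² = 0 ⇒ r³ = 1490/(2π), so r ≈ 6.1897 and h = 2r ≈ 12.3794.
S''(r) = 4π + 4·1490/r³ > 0, so this is the minimum; S ≈ 722.1688.

722.1688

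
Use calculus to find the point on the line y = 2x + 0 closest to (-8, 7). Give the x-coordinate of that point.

Minimize D(x)^2 = (x + 8)^2 + (2x - 7)^2.
d/dx[D^2] = 2(x + 8) + 2·2·(2x - 7) = 0 ⇒ x = 6/5.
Then y = 12/5 and the distance is √(529/5) ≈ 10.2859.

6/5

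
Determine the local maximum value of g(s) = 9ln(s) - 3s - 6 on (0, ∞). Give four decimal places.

-5.1125

g'(s) = 9/s − 3 = 0 gives s = 3.
g''(s) = -9/s², which is negative for s > 0, so this is a local maximum.
g(3) = 9·ln(3) - 9 - 6 ≈ -5.1125.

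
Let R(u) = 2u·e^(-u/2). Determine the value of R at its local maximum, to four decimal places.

R'(u) = 2·e^(-u/2) + (2u)·(-1/2)·e^(-u/2) = (-u + 2)·e^(-u/2). Since e^(-u/2) > 0, the only critical point is u = 2.
R''(2) has the same sign as -1 < 0, so this is a local maximum.
R(2) = (4)·e^(-1) ≈ 1.4715.

1.4715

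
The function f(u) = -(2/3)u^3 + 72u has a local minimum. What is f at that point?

Critical points: f'(u) = -2u^2 + 72 vanishes at u = -6, 6.
Second-derivative test with f''(u) = -4u: f''(-6) = 24 > 0 ⇒ local minimum; f''(6) = -24 < 0 ⇒ local maximum.
Thus f has its local minimum at u = -6, with value -288.

-288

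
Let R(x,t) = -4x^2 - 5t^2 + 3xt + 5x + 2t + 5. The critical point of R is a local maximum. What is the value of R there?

526/71

∂R/∂x = -8x + 3t + 5 = 0 and ∂R/∂t = 3x - 10t + 2 = 0, so (x, t) = (56/71, 31/71).
The Hessian has R_{xx} = -8, R_{tt} = -10, R_{xt} = 3, giving D = 71 > 0 with R_{xx} < 0, so the point is a local maximum.
R(56/71, 31/71) = 526/71.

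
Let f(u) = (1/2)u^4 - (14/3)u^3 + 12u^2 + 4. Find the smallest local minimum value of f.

4

Critical points: f'(u) = 2u^3 - 14u^2 + 24u vanishes at u = 0, 3, 4.
Second-derivative test with f''(u) = 6u^2 - 28u + 24: f''(0) = 24 > 0 ⇒ local minimum; f''(3) = -6 < 0 ⇒ local maximum; f''(4) = 8 > 0 ⇒ local minimum.
The smallest local minimum is f(0) = 4.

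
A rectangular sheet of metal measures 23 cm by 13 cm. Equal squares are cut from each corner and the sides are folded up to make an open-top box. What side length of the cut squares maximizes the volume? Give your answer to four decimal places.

With cut size x, the volume is V(x) = x(23 − 2x)(13 − 2x) for 0 < x < 6.5.
V'(x) = 12x^2 − 144x + 299. Setting V'(x) = 0 gives x ≈ 2.6708 (the root in (0, 6.5)).
V''(x) = 24x − 144 is negative there, so this is the maximum; V ≈ 361.1859.

2.6708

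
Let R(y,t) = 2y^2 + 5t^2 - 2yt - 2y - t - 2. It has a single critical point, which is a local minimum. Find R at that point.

∂R/∂y = 4y - 2t - 2 = 0 and ∂R/∂t = -2y + 10t - 1 = 0, so (y, t) = (11/18, 2/9).
The Hessian has R_{yy} = 4, R_{tt} = 10, R_{yt} = -2, giving D = 36 > 0 with R_{yy} > 0, so the point is a local minimum.
R(11/18, 2/9) = -49/18.

-49/18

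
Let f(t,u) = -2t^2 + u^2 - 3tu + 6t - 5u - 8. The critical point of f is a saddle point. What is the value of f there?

-240/17

∂f/∂t = -4t - 3u + 6 = 0 and ∂f/∂u = -3t + 2u - 5 = 0, so (t, u) = (-3/17, 38/17).
The Hessian has f_{tt} = -4, f_{uu} = 2, f_{tu} = -3, giving D = -17 < 0, so the point is a saddle point.
f(-3/17, 38/17) = -240/17.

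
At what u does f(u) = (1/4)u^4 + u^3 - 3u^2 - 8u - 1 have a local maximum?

Critical points: f'(u) = u^3 + 3u^2 - 6u - 8 vanishes at u = -4, -1, 2.
Since f''(u) = 3u^2 + 6u - 6, we get f''(-4) = 18 > 0 ⇒ local minimum; f''(-1) = -9 < 0 ⇒ local maximum; f''(2) = 18 > 0 ⇒ local minimum.
So the local maximum value is f(-1) = 13/4.

-1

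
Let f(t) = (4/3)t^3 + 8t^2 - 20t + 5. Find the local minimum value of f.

-17/3

f'(t) = 4t^2 + 16t - 20. Setting f'(t) = 0 gives t ∈ {-5, 1}.
Second-derivative test with f''(t) = 8t + 16: f''(-5) = -24 < 0 ⇒ local maximum; f''(1) = 24 > 0 ⇒ local minimum.
So the local minimum value is f(1) = -17/3.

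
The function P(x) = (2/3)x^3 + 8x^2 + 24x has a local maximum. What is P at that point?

0

P'(x) = 2x^2 + 16x + 24. Setting P'(x) = 0 gives x ∈ {-6, -2}.
Since P''(x) = 4x + 16, we get P''(-6) = -8 < 0 ⇒ local maximum; P''(-2) = 8 > 0 ⇒ local minimum.
So the local maximum value is P(-6) = 0.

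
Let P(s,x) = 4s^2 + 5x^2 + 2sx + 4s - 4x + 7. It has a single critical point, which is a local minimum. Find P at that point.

∂P/∂s = 8s + 2x + 4 = 0 and ∂P/∂x = 2s + 10x - 4 = 0, so (s, x) = (-12/19, 10/19).
The Hessian has P_{ss} = 8, P_{xx} = 10, P_{sx} = 2, giving D = 76 > 0 with P_{ss} > 0, so the point is a local minimum.
P(-12/19, 10/19) = 89/19.

89/19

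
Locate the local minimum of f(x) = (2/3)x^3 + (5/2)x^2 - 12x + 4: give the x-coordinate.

f'(x) = 2x^2 + 5x - 12 = 0 at x = -4, 3/2.
f''(x) = 4x + 5. f''(-4) = -11 < 0 ⇒ local maximum; f''(3/2) = 11 > 0 ⇒ local minimum.
Thus f has its local minimum at x = 3/2, with value -49/8.

3/2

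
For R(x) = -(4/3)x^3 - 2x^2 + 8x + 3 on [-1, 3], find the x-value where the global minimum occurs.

Differentiating, R'(x) = -4x^2 - 4x + 8; whose only zero in [-1, 3] is x = 1.
Compare values at every candidate in [-1, 3]: R(-1) = -17/3; R(1) = 23/3; R(3) = -27.
The minimum over the interval is -27, attained at x = 3.

3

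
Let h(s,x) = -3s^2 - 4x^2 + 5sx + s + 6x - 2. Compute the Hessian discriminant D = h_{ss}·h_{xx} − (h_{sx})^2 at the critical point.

∂h/∂s = -6s + 5x + 1 = 0 and ∂h/∂x = 5s - 8x + 6 = 0, so (s, x) = (38/23, 41/23).
The Hessian has h_{ss} = -6, h_{xx} = -8, h_{sx} = 5, giving D = 23 > 0 with h_{ss} < 0, so the point is a local maximum.
D = (-6)·(-8) − (5)^2 = 23.

23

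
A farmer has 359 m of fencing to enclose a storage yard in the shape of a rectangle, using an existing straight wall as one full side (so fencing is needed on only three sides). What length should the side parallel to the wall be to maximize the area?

Let the sides perpendicular to the wall have length x and the parallel side y, so 2x + y = 359 and the area is A = xy = x(359 − 2x).
A'(x) = 359 − 4x = 0 gives x = 359/4, and A''(x) = −4 < 0 confirms a maximum.
Then y = 359 − 2·359/4 = 359/2 and A = 128881/8.

359/2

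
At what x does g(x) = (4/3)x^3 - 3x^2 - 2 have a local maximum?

0

g'(x) = 4x^2 - 6x. Setting g'(x) = 0 gives x ∈ {0, 3/2}.
g''(x) = 8x - 6. g''(0) = -6 < 0 ⇒ local maximum; g''(3/2) = 6 > 0 ⇒ local minimum.
So the local maximum value is g(0) = -2.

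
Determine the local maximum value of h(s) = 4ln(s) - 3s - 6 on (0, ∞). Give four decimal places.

-8.8493

h'(s) = 4/s − 3 = 0 gives s = 4/3.
h''(s) = -4/s², which is negative for s > 0, so this is a local maximum.
h(4/3) = 4·ln(4/3) - 4 - 6 ≈ -8.8493.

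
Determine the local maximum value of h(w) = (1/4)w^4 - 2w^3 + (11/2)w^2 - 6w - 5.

Critical points: h'(w) = w^3 - 6w^2 + 11w - 6 vanishes at w = 1, 2, 3.
h''(w) = 3w^2 - 12w + 11. h''(1) = 2 > 0 ⇒ local minimum; h''(2) = -1 < 0 ⇒ local maximum; h''(3) = 2 > 0 ⇒ local minimum.
Thus h has its local maximum at w = 2, with value -7.

-7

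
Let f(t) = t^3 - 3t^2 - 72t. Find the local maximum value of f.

176

f'(t) = 3t^2 - 6t - 72. Setting f'(t) = 0 gives t ∈ {-4, 6}.
Since f''(t) = 6t - 6, we get f''(-4) = -30 < 0 ⇒ local maximum; f''(6) = 30 > 0 ⇒ local minimum.
Thus f has its local maximum at t = -4, with value 176.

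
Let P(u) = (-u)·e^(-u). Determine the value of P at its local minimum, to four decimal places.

P'(u) = (-1)·e^(-u) + (-u)·(-1)·e^(-u) = (u - 1)·e^(-u). Since e^(-u) > 0, the only critical point is u = 1.
P''(1) has the same sign as 1 > 0, so this is a local minimum.
P(1) = (-1)·e^(-1) ≈ -0.3679.

-0.3679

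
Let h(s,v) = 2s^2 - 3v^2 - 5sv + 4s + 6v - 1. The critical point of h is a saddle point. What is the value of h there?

95/49

∂h/∂s = 4s - 5v + 4 = 0 and ∂h/∂v = -5s - 6v + 6 = 0, so (s, v) = (6/49, 44/49).
The Hessian has h_{ss} = 4, h_{vv} = -6, h_{sv} = -5, giving D = -49 < 0, so the point is a saddle point.
h(6/49, 44/49) = 95/49.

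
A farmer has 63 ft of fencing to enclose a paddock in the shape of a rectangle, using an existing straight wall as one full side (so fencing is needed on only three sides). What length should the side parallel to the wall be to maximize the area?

63/2

Let the sides perpendicular to the wall have length x and the parallel side y, so 2x + y = 63 and the area is A = xy = x(63 − 2x).
A'(x) = 63 − 4x = 0 gives x = 63/4, and A''(x) = −4 < 0 confirms a maximum.
Then y = 63 − 2·63/4 = 63/2 and A = 3969/8.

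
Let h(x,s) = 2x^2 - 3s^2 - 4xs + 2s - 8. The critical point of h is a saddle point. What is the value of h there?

-39/5

∂h/∂x = 4x - 4s = 0 and ∂h/∂s = -4x - 6s + 2 = 0, so (x, s) = (1/5, 1/5).
The Hessian has h_{xx} = 4, h_{ss} = -6, h_{xs} = -4, giving D = -40 < 0, so the point is a saddle point.
h(1/5, 1/5) = -39/5.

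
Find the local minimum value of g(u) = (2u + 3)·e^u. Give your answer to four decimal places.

-0.1642

By the product rule, g'(u) = (2u + 5)·e^u. Since e^u > 0, the only critical point is u = -5/2.
g''(-5/2) has the same sign as 2 > 0, so this is a local minimum.
g(-5/2) = (-2)·e^(-5/2) ≈ -0.1642.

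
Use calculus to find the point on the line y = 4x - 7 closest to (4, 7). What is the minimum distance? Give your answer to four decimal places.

Minimize D(x)^2 = (x - 4)^2 + (4x - 14)^2.
d/dx[D^2] = 2(x - 4) + 2·4·(4x - 14) = 0 ⇒ x = 60/17.
Then y = 121/17 and the distance is √(4/17) ≈ 0.4851.

0.4851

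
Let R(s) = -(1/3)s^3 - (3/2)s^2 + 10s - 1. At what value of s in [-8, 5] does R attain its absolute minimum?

-5

R'(s) = -s^2 - 3s + 10, which vanishes at s = -5 and s = 2.
Candidates: R(-8) = -19/3,  R(-5) = -281/6,  R(2) = 31/3,  R(5) = -181/6.
Hence the absolute minimum is -281/6 at s = -5.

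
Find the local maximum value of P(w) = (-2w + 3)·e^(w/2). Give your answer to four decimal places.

By the product rule, P'(w) = (-w - 1/2)·e^(w/2). Since e^(w/2) > 0, the only critical point is w = -1/2.
P''(-1/2) has the same sign as -1 < 0, so this is a local maximum.
P(-1/2) = (4)·e^(-1/4) ≈ 3.1152.

3.1152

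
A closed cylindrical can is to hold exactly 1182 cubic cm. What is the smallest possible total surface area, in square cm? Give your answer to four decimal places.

With radius r and height h, πr²h = 1182 so h = 1182/(πr²), and S(r) = 2πr² + 2πrh = 2πr² + 2·1182/r.
S'(r) = 4πr − 2·1182/r² = 0 ⇒ r³ = 1182/(2π), so r ≈ 5.7299 and h = 2r ≈ 11.4598.
S''(r) = 4π + 4·1182/r³ > 0, so this is the minimum; S ≈ 618.8606.

618.8606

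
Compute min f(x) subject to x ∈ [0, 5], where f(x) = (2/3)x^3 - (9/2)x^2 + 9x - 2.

-2

Differentiating, f'(x) = 2x^2 - 9x + 9; which vanishes at x = 3/2 and x = 3.
Compare values at every candidate in [0, 5]: f(0) = -2; f(3/2) = 29/8; f(3) = 5/2; f(5) = 83/6.
The minimum over the interval is -2, attained at x = 0.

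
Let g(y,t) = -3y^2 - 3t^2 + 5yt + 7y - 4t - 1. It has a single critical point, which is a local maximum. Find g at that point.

∂g/∂y = -6y + 5t + 7 = 0 and ∂g/∂t = 5y - 6t - 4 = 0, so (y, t) = (2, 1).
The Hessian has g_{yy} = -6, g_{tt} = -6, g_{yt} = 5, giving D = 11 > 0 with g_{yy} < 0, so the point is a local maximum.
g(2, 1) = 4.

4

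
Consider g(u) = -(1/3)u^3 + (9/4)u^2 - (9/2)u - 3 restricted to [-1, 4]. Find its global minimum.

-19/3

Differentiating, g'(u) = -u^2 + (9/2)u - 9/2; which vanishes at u = 3/2 and u = 3.
Evaluating at the critical points and endpoints: g(-1) = 49/12; g(3/2) = -93/16; g(3) = -21/4; g(4) = -19/3.
The minimum over the interval is -19/3, attained at u = 4.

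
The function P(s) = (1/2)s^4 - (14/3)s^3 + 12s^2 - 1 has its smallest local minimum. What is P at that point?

-1

Critical points: P'(s) = 2s^3 - 14s^2 + 24s vanishes at s = 0, 3, 4.
P''(s) = 6s^2 - 28s + 24. P''(0) = 24 > 0 ⇒ local minimum; P''(3) = -6 < 0 ⇒ local maximum; P''(4) = 8 > 0 ⇒ local minimum.
The smallest local minimum is P(0) = -1.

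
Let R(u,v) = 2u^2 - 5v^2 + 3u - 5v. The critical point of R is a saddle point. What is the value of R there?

∂R/∂u = 4u + 3 = 0 and ∂R/∂v = -10v - 5 = 0, so (u, v) = (-3/4, -1/2).
The Hessian has R_{uu} = 4, R_{vv} = -10, R_{uv} = 0, giving D = -40 < 0, so the point is a saddle point.
R(-3/4, -1/2) = 1/8.

1/8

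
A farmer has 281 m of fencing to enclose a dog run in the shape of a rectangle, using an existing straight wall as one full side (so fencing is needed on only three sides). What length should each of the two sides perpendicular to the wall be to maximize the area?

Let the sides perpendicular to the wall have length x and the parallel side y, so 2x + y = 281 and the area is A = xy = x(281 − 2x).
A'(x) = 281 − 4x = 0 gives x = 281/4, and A''(x) = −4 < 0 confirms a maximum.
Then y = 281 − 2·281/4 = 281/2 and A = 78961/8.

281/4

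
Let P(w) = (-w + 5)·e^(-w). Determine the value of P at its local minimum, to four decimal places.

P'(w) = (-1)·e^(-w) + (-w + 5)·(-1)·e^(-w) = (w - 6)·e^(-w). Since e^(-w) > 0, the only critical point is w = 6.
P''(6) has the same sign as 1 > 0, so this is a local minimum.
P(6) = (-1)·e^(-6) ≈ -0.0025.

-0.0025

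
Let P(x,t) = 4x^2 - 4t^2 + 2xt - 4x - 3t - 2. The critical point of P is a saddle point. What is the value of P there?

∂P/∂x = 8x + 2t - 4 = 0 and ∂P/∂t = 2x - 8t - 3 = 0, so (x, t) = (19/34, -4/17).
The Hessian has P_{xx} = 8, P_{tt} = -8, P_{xt} = 2, giving D = -68 < 0, so the point is a saddle point.
P(19/34, -4/17) = -47/17.

-47/17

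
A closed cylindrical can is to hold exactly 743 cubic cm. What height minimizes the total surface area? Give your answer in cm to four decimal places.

With radius r and height h, πr²h = 743 so h = 743/(πr²), and S(r) = 2πr² + 2πrh = 2πr² + 2·743/r.
S'(r) = 4πr − 2·743/r² = 0 ⇒ r³ = 743/(2π), so r ≈ 4.9084 and h = 2r ≈ 9.8167.
S''(r) = 4π + 4·743/r³ > 0, so this is the minimum; S ≈ 454.1233.

9.8167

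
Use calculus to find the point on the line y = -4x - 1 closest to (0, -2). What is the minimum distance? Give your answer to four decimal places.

0.2425

Minimize D(x)^2 = (x + 0)^2 + (-4x + 1)^2.
d/dx[D^2] = 2(x + 0) + 2·(-4)·(-4x + 1) = 0 ⇒ x = 4/17.
Then y = -33/17 and the distance is √(1/17) ≈ 0.2425.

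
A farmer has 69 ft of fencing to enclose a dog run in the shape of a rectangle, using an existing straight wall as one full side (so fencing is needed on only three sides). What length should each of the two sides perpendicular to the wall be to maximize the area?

69/4

Let the sides perpendicular to the wall have length x and the parallel side y, so 2x + y = 69 and the area is A = xy = x(69 − 2x).
A'(x) = 69 − 4x = 0 gives x = 69/4, and A''(x) = −4 < 0 confirms a maximum.
Then y = 69 − 2·69/4 = 69/2 and A = 4761/8.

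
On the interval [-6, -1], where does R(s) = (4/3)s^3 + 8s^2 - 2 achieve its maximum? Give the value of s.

Differentiating, R'(s) = 4s^2 + 16s; whose only zero in [-6, -1] is s = -4.
Evaluating at the critical points and endpoints: R(-6) = -2; R(-4) = 122/3; R(-1) = 14/3.
The maximum over the interval is 122/3, attained at s = -4.

-4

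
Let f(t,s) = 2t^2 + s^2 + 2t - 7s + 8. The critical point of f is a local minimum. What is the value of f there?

-19/4

∂f/∂t = 4t + 2 = 0 and ∂f/∂s = 2s - 7 = 0, so (t, s) = (-1/2, 7/2).
The Hessian has f_{tt} = 4, f_{ss} = 2, f_{ts} = 0, giving D = 8 > 0 with f_{tt} > 0, so the point is a local minimum.
f(-1/2, 7/2) = -19/4.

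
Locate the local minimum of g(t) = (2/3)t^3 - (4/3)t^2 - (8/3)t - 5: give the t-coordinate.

g'(t) = 2t^2 - (8/3)t - 8/3. Setting g'(t) = 0 gives t ∈ {-2/3, 2}.
Since g''(t) = 4t - 8/3, we get g''(-2/3) = -16/3 < 0 ⇒ local maximum; g''(2) = 16/3 > 0 ⇒ local minimum.
So the local minimum value is g(2) = -31/3.

2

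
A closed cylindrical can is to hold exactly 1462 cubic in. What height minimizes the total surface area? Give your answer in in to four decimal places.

12.3013

With radius r and height h, πr²h = 1462 so h = 1462/(πr²), and S(r) = 2πr² + 2πrh = 2πr² + 2·1462/r.
S'(r) = 4πr − 2·1462/r² = 0 ⇒ r³ = 1462/(2π), so r ≈ 6.1507 and h = 2r ≈ 12.3013.
S''(r) = 4π + 4·1462/r³ > 0, so this is the minimum; S ≈ 713.0929.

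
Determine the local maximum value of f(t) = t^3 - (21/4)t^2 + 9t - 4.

17/16

Critical points: f'(t) = 3t^2 - (21/2)t + 9 vanishes at t = 3/2, 2.
f''(t) = 6t - 21/2. f''(3/2) = -3/2 < 0 ⇒ local maximum; f''(2) = 3/2 > 0 ⇒ local minimum.
So the local maximum value is f(3/2) = 17/16.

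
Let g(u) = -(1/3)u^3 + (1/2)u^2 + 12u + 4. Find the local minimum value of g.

g'(u) = -u^2 + u + 12. Setting g'(u) = 0 gives u ∈ {-3, 4}.
g''(u) = -2u + 1. g''(-3) = 7 > 0 ⇒ local minimum; g''(4) = -7 < 0 ⇒ local maximum.
Thus g has its local minimum at u = -3, with value -37/2.

-37/2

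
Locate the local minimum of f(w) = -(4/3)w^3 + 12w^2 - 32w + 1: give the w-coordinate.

f'(w) = -4w^2 + 24w - 32 = 0 at w = 2, 4.
Since f''(w) = -8w + 24, we get f''(2) = 8 > 0 ⇒ local minimum; f''(4) = -8 < 0 ⇒ local maximum.
Thus f has its local minimum at w = 2, with value -77/3.

2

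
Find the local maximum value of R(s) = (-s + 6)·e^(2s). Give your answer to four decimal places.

R'(s) = (-1)·e^(2s) + (-s + 6)·2·e^(2s) = (-2s + 11)·e^(2s). Since e^(2s) > 0, the only critical point is s = 11/2.
R''(11/2) has the same sign as -2 < 0, so this is a local maximum.
R(11/2) = (1/2)·e^(11) ≈ 29937.0709.

29937.0709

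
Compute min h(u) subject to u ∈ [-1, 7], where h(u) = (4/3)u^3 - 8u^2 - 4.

The derivative is 4u^2 - 16u, which vanishes at u = 0 and u = 4.
Compare values at every candidate in [-1, 7]: h(-1) = -40/3,  h(0) = -4,  h(4) = -140/3,  h(7) = 184/3.
Hence the absolute minimum is -140/3 at u = 4.

-140/3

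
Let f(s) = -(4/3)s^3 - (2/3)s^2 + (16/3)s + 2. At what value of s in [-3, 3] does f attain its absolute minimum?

The derivative is -4s^2 - (4/3)s + 16/3, which vanishes at s = -4/3 and s = 1.
Evaluating at the critical points and endpoints: f(-3) = 16, f(-4/3) = -254/81, f(1) = 16/3, f(3) = -24.
Hence the absolute minimum is -24 at s = 3.

3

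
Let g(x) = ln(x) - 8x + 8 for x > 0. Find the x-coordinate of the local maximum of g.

1/8

g'(x) = 1/x − 8 = 0 gives x = 1/8.
g''(x) = -1/x², which is negative for x > 0, so this is a local maximum.
g(1/8) = 1·ln(1/8) - 1 + 8 ≈ 4.9206.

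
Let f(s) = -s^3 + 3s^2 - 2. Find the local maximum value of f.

2

f'(s) = -3s^2 + 6s. Setting f'(s) = 0 gives s ∈ {0, 2}.
Second-derivative test with f''(s) = -6s + 6: f''(0) = 6 > 0 ⇒ local minimum; f''(2) = -6 < 0 ⇒ local maximum.
The local maximum is f(2) = 2.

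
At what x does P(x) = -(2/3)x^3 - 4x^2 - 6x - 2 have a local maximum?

P'(x) = -2x^2 - 8x - 6. Setting P'(x) = 0 gives x ∈ {-3, -1}.
Second-derivative test with P''(x) = -4x - 8: P''(-3) = 4 > 0 ⇒ local minimum; P''(-1) = -4 < 0 ⇒ local maximum.
So the local maximum value is P(-1) = 2/3.

-1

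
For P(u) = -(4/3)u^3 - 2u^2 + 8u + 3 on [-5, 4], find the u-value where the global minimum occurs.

4

The derivative is -4u^2 - 4u + 8, which vanishes at u = -2 and u = 1.
Candidates: P(-5) = 239/3, P(-2) = -31/3, P(1) = 23/3, P(4) = -247/3.
So the minimum is P(4) = -247/3.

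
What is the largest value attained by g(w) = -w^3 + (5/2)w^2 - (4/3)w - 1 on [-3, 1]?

105/2

g'(w) = -3w^2 + 5w - 4/3, whose only zero in [-3, 1] is w = 1/3.
Compare values at every candidate in [-3, 1]: g(-3) = 105/2,  g(1/3) = -65/54,  g(1) = -5/6.
Hence the absolute maximum is 105/2 at w = -3.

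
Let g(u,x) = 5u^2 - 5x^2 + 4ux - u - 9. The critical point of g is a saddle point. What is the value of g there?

-1049/116

∂g/∂u = 10u + 4x - 1 = 0 and ∂g/∂x = 4u - 10x = 0, so (u, x) = (5/58, 1/29).
The Hessian has g_{uu} = 10, g_{xx} = -10, g_{ux} = 4, giving D = -116 < 0, so the point is a saddle point.
g(5/58, 1/29) = -1049/116.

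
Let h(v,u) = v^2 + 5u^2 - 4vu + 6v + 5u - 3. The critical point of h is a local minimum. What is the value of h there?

-337/4

∂h/∂v = 2v - 4u + 6 = 0 and ∂h/∂u = -4v + 10u + 5 = 0, so (v, u) = (-20, -17/2).
The Hessian has h_{vv} = 2, h_{uu} = 10, h_{vu} = -4, giving D = 4 > 0 with h_{vv} > 0, so the point is a local minimum.
h(-20, -17/2) = -337/4.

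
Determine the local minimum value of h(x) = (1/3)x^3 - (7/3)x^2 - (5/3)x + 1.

-24

Critical points: h'(x) = x^2 - (14/3)x - 5/3 vanishes at x = -1/3, 5.
Second-derivative test with h''(x) = 2x - 14/3: h''(-1/3) = -16/3 < 0 ⇒ local maximum; h''(5) = 16/3 > 0 ⇒ local minimum.
So the local minimum value is h(5) = -24.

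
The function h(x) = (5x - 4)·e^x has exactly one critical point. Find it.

Differentiating with the product rule gives h'(x) = (5x + 1)·e^x. Since e^x > 0, the only critical point is x = -1/5.
h''(-1/5) has the same sign as 5 > 0, so this is a local minimum.
h(-1/5) = (-5)·e^(-1/5) ≈ -4.0937.

-1/5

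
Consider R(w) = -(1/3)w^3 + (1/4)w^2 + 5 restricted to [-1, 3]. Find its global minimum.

-7/4

Differentiating, R'(w) = -w^2 + (1/2)w; which vanishes at w = 0 and w = 1/2.
Compare values at every candidate in [-1, 3]: R(-1) = 67/12, R(0) = 5, R(1/2) = 241/48, R(3) = -7/4.
So the minimum is R(3) = -7/4.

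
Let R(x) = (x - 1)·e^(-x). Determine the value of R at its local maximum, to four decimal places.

By the product rule, R'(x) = (-x + 2)·e^(-x). Since e^(-x) > 0, the only critical point is x = 2.
R''(2) has the same sign as -1 < 0, so this is a local maximum.
R(2) = (1)·e^(-2) ≈ 0.1353.

0.1353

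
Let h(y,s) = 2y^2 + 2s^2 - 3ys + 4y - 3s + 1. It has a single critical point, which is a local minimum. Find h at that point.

-1

∂h/∂y = 4y - 3s + 4 = 0 and ∂h/∂s = -3y + 4s - 3 = 0, so (y, s) = (-1, 0).
The Hessian has h_{yy} = 4, h_{ss} = 4, h_{ys} = -3, giving D = 7 > 0 with h_{yy} > 0, so the point is a local minimum.
h(-1, 0) = -1.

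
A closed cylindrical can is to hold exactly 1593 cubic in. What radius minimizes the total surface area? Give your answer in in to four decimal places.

With radius r and height h, πr²h = 1593 so h = 1593/(πr²), and S(r) = 2πr² + 2πrh = 2πr² + 2·1593/r.
S'(r) = 4πr − 2·1593/r² = 0 ⇒ r³ = 1593/(2π), so r ≈ 6.3291 and h = 2r ≈ 12.6583.
S''(r) = 4π + 4·1593/r³ > 0, so this is the minimum; S ≈ 755.0778.

6.3291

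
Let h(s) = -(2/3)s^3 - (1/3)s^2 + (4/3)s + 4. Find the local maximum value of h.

h'(s) = -2s^2 - (2/3)s + 4/3 = 0 at s = -1, 2/3.
h''(s) = -4s - 2/3. h''(-1) = 10/3 > 0 ⇒ local minimum; h''(2/3) = -10/3 < 0 ⇒ local maximum.
So the local maximum value is h(2/3) = 368/81.

368/81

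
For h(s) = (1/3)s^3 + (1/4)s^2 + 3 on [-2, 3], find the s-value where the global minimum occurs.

h'(s) = s^2 + (1/2)s, which vanishes at s = -1/2 and s = 0.
Evaluating at the critical points and endpoints: h(-2) = 4/3, h(-1/2) = 145/48, h(0) = 3, h(3) = 57/4.
Hence the absolute minimum is 4/3 at s = -2.

-2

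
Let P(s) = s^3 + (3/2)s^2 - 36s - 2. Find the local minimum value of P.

-139/2

P'(s) = 3s^2 + 3s - 36 = 0 at s = -4, 3.
Second-derivative test with P''(s) = 6s + 3: P''(-4) = -21 < 0 ⇒ local maximum; P''(3) = 21 > 0 ⇒ local minimum.
The local minimum is P(3) = -139/2.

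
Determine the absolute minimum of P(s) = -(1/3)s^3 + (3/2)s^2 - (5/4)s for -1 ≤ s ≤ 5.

-125/12

The derivative is -s^2 + 3s - 5/4, which vanishes at s = 1/2 and s = 5/2.
Evaluating at the critical points and endpoints: P(-1) = 37/12,  P(1/2) = -7/24,  P(5/2) = 25/24,  P(5) = -125/12.
The minimum over the interval is -125/12, attained at s = 5.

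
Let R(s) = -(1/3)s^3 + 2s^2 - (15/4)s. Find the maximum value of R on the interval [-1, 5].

The derivative is -s^2 + 4s - 15/4, which vanishes at s = 3/2 and s = 5/2.
Evaluating at the critical points and endpoints: R(-1) = 73/12; R(3/2) = -9/4; R(5/2) = -25/12; R(5) = -125/12.
So the maximum is R(-1) = 73/12.

73/12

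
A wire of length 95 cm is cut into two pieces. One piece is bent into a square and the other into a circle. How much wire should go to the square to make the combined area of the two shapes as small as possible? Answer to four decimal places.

Let x be the length used for the square. Square side x/4; circle radius (95−x)/(2π).
A(x) = (x/4)² + π·((95−x)/(2π))² = x²/16 + (95−x)²/(4π) for 0 ≤ x ≤ 95. A'(x) = x/8 − (95−x)/(2π) = 0 gives x = 4·95/(π+4) ≈ 53.2094.
A'' = 1/8 + 1/(2π) > 0, so this gives the minimum combined area; x ≈ 53.2094 cm to the square.

53.2094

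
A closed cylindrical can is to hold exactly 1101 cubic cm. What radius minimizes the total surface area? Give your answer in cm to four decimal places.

5.5959

With radius r and height h, πr²h = 1101 so h = 1101/(πr²), and S(r) = 2πr² + 2πrh = 2πr² + 2·1101/r.
S'(r) = 4πr − 2·1101/r² = 0 ⇒ r³ = 1101/(2π), so r ≈ 5.5959 and h = 2r ≈ 11.1918.
S''(r) = 4π + 4·1101/r³ > 0, so this is the minimum; S ≈ 590.2547.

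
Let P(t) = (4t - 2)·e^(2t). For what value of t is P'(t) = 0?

0

P'(t) = 4·e^(2t) + (4t - 2)·2·e^(2t) = (8t)·e^(2t). Since e^(2t) > 0, the only critical point is t = 0.
P''(0) has the same sign as 8 > 0, so this is a local minimum.
P(0) = (-2)·e^(0) ≈ -2.0000.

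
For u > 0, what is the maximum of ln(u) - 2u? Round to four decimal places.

-1.6931

f'(u) = 1/u − 2 = 0 gives u = 1/2.
f''(u) = -1/u², which is negative for u > 0, so this is a local maximum.
f(1/2) = 1·ln(1/2) - 1 ≈ -1.6931.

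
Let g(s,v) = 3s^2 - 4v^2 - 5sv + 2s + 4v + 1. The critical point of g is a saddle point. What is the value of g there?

∂g/∂s = 6s - 5v + 2 = 0 and ∂g/∂v = -5s - 8v + 4 = 0, so (s, v) = (4/73, 34/73).
The Hessian has g_{ss} = 6, g_{vv} = -8, g_{sv} = -5, giving D = -73 < 0, so the point is a saddle point.
g(4/73, 34/73) = 145/73.

145/73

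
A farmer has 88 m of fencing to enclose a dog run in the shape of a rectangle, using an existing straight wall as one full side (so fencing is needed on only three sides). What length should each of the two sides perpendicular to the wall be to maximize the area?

Let the sides perpendicular to the wall have length x and the parallel side y, so 2x + y = 88 and the area is A = xy = x(88 − 2x).
A'(x) = 88 − 4x = 0 gives x = 22, and A''(x) = −4 < 0 confirms a maximum.
Then y = 88 − 2·22 = 44 and A = 968.

22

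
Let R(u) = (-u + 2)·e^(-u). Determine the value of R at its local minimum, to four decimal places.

-0.0498

R'(u) = (-1)·e^(-u) + (-u + 2)·(-1)·e^(-u) = (u - 3)·e^(-u). Since e^(-u) > 0, the only critical point is u = 3.
R''(3) has the same sign as 1 > 0, so this is a local minimum.
R(3) = (-1)·e^(-3) ≈ -0.0498.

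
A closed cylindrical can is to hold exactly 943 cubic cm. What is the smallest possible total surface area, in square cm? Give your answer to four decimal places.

532.3399

With radius r and height h, πr²h = 943 so h = 943/(πr²), and S(r) = 2πr² + 2πrh = 2πr² + 2·943/r.
S'(r) = 4πr − 2·943/r² = 0 ⇒ r³ = 943/(2π), so r ≈ 5.3143 and h = 2r ≈ 10.6285.
S''(r) = 4π + 4·943/r³ > 0, so this is the minimum; S ≈ 532.3399.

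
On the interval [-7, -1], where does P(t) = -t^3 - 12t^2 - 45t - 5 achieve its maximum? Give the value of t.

-7

Differentiating, P'(t) = -3t^2 - 24t - 45; which vanishes at t = -5 and t = -3.
Compare values at every candidate in [-7, -1]: P(-7) = 65; P(-5) = 45; P(-3) = 49; P(-1) = 29.
So the maximum is P(-7) = 65.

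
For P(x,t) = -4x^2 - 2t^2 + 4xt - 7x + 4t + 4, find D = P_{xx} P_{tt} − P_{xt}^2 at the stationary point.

∂P/∂x = -8x + 4t - 7 = 0 and ∂P/∂t = 4x - 4t + 4 = 0, so (x, t) = (-3/4, 1/4).
The Hessian has P_{xx} = -8, P_{tt} = -4, P_{xt} = 4, giving D = 16 > 0 with P_{xx} < 0, so the point is a local maximum.
D = (-8)·(-4) − (4)^2 = 16.

16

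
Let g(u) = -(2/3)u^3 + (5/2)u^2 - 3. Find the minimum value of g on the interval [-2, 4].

-17/3

Differentiating, g'(u) = -2u^2 + 5u; which vanishes at u = 0 and u = 5/2.
Compare values at every candidate in [-2, 4]: g(-2) = 37/3; g(0) = -3; g(5/2) = 53/24; g(4) = -17/3.
So the minimum is g(4) = -17/3.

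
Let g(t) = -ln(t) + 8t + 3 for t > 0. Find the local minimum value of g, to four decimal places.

6.0794

g'(t) = -1/t + 8 = 0 gives t = 1/8.
g''(t) = 1/t², which is positive for t > 0, so this is a local minimum.
g(1/8) = -1·ln(1/8) + 1 + 3 ≈ 6.0794.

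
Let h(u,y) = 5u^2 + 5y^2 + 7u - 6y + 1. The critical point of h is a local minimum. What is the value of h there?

-13/4

∂h/∂u = 10u + 7 = 0 and ∂h/∂y = 10y - 6 = 0, so (u, y) = (-7/10, 3/5).
The Hessian has h_{uu} = 10, h_{yy} = 10, h_{uy} = 0, giving D = 100 > 0 with h_{uu} > 0, so the point is a local minimum.
h(-7/10, 3/5) = -13/4.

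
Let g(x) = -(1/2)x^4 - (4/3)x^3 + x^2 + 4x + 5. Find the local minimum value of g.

17/6

g'(x) = -2x^3 - 4x^2 + 2x + 4. Setting g'(x) = 0 gives x ∈ {-2, -1, 1}.
Second-derivative test with g''(x) = -6x^2 - 8x + 2: g''(-2) = -6 < 0 ⇒ local maximum; g''(-1) = 4 > 0 ⇒ local minimum; g''(1) = -12 < 0 ⇒ local maximum.
The local minimum is g(-1) = 17/6.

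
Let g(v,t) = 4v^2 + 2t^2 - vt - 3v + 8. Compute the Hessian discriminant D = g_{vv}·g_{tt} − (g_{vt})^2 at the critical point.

∂g/∂v = 8v - t - 3 = 0 and ∂g/∂t = -v + 4t = 0, so (v, t) = (12/31, 3/31).
The Hessian has g_{vv} = 8, g_{tt} = 4, g_{vt} = -1, giving D = 31 > 0 with g_{vv} > 0, so the point is a local minimum.
D = (8)·(4) − (-1)^2 = 31.

31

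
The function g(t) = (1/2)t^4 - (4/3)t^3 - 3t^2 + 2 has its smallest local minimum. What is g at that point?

g'(t) = 2t^3 - 4t^2 - 6t = 0 at t = -1, 0, 3.
Since g''(t) = 6t^2 - 8t - 6, we get g''(-1) = 8 > 0 ⇒ local minimum; g''(0) = -6 < 0 ⇒ local maximum; g''(3) = 24 > 0 ⇒ local minimum.
So the smallest local minimum value is g(3) = -41/2.

-41/2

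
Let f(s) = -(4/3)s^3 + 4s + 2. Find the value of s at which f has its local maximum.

1

f'(s) = -4s^2 + 4. Setting f'(s) = 0 gives s ∈ {-1, 1}.
Since f''(s) = -8s, we get f''(-1) = 8 > 0 ⇒ local minimum; f''(1) = -8 < 0 ⇒ local maximum.
The local maximum is f(1) = 14/3.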